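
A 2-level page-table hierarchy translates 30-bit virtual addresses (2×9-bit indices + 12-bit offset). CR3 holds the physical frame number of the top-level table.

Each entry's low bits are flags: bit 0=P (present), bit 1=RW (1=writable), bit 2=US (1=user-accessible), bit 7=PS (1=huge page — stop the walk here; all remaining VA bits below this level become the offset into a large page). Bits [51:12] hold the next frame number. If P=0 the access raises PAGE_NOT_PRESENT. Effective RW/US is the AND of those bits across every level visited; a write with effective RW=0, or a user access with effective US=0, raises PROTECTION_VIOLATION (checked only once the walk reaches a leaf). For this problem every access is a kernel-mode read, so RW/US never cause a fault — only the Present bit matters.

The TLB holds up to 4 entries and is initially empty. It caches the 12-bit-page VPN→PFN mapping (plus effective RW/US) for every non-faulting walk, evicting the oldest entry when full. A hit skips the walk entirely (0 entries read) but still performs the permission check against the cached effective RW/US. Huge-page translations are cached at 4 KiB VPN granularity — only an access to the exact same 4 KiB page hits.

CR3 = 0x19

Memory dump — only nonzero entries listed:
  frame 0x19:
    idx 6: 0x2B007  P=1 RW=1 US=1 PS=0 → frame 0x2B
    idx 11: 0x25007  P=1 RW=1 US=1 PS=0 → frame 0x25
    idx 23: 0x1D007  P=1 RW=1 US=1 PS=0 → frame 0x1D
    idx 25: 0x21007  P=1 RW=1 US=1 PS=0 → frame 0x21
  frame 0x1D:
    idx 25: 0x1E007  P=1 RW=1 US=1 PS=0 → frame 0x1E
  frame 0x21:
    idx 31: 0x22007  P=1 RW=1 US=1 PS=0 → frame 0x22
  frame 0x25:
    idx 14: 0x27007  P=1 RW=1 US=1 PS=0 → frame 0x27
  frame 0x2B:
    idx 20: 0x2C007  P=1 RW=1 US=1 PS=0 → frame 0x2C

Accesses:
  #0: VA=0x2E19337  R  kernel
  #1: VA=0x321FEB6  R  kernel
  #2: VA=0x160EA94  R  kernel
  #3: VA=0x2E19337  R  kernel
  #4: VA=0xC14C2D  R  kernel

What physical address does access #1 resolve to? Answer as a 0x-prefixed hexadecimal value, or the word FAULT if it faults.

Walk each access:
#0 VA=0x2E19337 (r,kernel):
  [0] read 0x19 idx=23: raw=0x1D007 flags P=1 W=1 U=1 S=0
  [1] read 0x1D idx=25: raw=0x1E007 flags P=1 W=1 U=1 S=0
  ⇒ phys 0x1E337  [2 reads]
#1 VA=0x321FEB6 (r,kernel):
  [0] read 0x19 idx=25: raw=0x21007 flags P=1 W=1 U=1 S=0
  [1] read 0x21 idx=31: raw=0x22007 flags P=1 W=1 U=1 S=0
  ⇒ phys 0x22EB6  [2 reads]
#2 VA=0x160EA94 (r,kernel):
  [0] read 0x19 idx=11: raw=0x25007 flags P=1 W=1 U=1 S=0
  [1] read 0x25 idx=14: raw=0x27007 flags P=1 W=1 U=1 S=0
  ⇒ phys 0x27A94  [2 reads]
#3 VA=0x2E19337 (r,kernel):
  TLB hit vpn=0x2E19 → PA=0x1E337
#4 VA=0xC14C2D (r,kernel):
  [0] read 0x19 idx=6: raw=0x2B007 flags P=1 W=1 U=1 S=0
  [1] read 0x2B idx=20: raw=0x2C007 flags P=1 W=1 U=1 S=0
  ⇒ phys 0x2CC2D  [2 reads]

Access #1 PA: 0x22EB6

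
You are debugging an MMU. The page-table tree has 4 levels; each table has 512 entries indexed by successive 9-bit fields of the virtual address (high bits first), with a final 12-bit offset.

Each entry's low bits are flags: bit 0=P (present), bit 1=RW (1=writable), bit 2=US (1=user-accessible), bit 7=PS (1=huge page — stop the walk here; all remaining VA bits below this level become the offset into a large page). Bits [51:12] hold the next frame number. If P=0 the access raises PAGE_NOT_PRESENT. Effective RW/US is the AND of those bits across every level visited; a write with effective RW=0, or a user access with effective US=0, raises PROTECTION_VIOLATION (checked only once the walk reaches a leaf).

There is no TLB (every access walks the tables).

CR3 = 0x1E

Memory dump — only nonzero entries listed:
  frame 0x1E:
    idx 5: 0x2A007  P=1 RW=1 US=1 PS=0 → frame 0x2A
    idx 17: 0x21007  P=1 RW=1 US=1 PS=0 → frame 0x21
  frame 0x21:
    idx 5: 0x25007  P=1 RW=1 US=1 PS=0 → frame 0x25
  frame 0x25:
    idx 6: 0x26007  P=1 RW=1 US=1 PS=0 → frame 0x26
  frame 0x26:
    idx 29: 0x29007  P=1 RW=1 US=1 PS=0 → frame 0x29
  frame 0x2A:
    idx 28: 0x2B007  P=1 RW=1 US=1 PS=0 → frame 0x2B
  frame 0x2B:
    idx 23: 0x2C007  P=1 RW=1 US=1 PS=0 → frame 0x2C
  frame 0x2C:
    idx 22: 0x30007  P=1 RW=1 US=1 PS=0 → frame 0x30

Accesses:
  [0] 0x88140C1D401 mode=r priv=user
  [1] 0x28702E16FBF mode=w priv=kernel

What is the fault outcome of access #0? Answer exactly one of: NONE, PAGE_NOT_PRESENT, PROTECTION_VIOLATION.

Trace:
#0 VA=0x88140C1D401 (r,user):
  L0 @0x1E[17] → 0x21007  P=1,RW=1,US=1,PS=0
  L1 @0x21[5] → 0x25007  P=1,RW=1,US=1,PS=0
  L2 @0x25[6] → 0x26007  P=1,RW=1,US=1,PS=0
  L3 @0x26[29] → 0x29007  P=1,RW=1,US=1,PS=0
  ✓ 0x29401  — 4 lookups
#1 VA=0x28702E16FBF (w,kernel):
  L0 @0x1E[5] → 0x2A007  P=1,RW=1,US=1,PS=0
  L1 @0x2A[28] → 0x2B007  P=1,RW=1,US=1,PS=0
  L2 @0x2B[23] → 0x2C007  P=1,RW=1,US=1,PS=0
  L3 @0x2C[22] → 0x30007  P=1,RW=1,US=1,PS=0
  ✓ 0x30FBF  — 4 lookups

Access #0 fault: NONE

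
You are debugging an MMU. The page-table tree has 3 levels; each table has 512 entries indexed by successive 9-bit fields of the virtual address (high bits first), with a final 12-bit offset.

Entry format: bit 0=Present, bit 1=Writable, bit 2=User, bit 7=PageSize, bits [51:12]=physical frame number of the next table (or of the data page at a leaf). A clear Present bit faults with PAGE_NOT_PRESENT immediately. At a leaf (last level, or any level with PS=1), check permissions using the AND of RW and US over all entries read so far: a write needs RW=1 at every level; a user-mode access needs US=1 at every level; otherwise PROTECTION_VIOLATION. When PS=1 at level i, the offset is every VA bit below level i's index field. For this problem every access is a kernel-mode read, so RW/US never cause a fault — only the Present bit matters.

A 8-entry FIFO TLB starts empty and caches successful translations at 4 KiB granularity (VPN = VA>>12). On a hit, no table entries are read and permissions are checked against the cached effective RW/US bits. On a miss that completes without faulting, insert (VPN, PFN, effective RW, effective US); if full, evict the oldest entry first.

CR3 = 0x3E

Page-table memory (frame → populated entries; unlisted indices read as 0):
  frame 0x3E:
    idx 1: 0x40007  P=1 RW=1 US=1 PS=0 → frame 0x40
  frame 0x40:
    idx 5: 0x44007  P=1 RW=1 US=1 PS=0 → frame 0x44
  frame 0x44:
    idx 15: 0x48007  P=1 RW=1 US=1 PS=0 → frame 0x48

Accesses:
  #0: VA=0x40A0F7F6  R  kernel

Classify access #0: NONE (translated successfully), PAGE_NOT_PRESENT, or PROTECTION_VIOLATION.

Trace:
#0 VA=0x40A0F7F6 (r,kernel):
  lvl0: tbl 0x3E, slot 1 ⇒ 0x40007 (P1/RW1/US1/PS0)
  lvl1: tbl 0x40, slot 5 ⇒ 0x44007 (P1/RW1/US1/PS0)
  lvl2: tbl 0x44, slot 15 ⇒ 0x48007 (P1/RW1/US1/PS0)
  → PA=0x487F6  (3 entries read)

Access #0 fault: NONE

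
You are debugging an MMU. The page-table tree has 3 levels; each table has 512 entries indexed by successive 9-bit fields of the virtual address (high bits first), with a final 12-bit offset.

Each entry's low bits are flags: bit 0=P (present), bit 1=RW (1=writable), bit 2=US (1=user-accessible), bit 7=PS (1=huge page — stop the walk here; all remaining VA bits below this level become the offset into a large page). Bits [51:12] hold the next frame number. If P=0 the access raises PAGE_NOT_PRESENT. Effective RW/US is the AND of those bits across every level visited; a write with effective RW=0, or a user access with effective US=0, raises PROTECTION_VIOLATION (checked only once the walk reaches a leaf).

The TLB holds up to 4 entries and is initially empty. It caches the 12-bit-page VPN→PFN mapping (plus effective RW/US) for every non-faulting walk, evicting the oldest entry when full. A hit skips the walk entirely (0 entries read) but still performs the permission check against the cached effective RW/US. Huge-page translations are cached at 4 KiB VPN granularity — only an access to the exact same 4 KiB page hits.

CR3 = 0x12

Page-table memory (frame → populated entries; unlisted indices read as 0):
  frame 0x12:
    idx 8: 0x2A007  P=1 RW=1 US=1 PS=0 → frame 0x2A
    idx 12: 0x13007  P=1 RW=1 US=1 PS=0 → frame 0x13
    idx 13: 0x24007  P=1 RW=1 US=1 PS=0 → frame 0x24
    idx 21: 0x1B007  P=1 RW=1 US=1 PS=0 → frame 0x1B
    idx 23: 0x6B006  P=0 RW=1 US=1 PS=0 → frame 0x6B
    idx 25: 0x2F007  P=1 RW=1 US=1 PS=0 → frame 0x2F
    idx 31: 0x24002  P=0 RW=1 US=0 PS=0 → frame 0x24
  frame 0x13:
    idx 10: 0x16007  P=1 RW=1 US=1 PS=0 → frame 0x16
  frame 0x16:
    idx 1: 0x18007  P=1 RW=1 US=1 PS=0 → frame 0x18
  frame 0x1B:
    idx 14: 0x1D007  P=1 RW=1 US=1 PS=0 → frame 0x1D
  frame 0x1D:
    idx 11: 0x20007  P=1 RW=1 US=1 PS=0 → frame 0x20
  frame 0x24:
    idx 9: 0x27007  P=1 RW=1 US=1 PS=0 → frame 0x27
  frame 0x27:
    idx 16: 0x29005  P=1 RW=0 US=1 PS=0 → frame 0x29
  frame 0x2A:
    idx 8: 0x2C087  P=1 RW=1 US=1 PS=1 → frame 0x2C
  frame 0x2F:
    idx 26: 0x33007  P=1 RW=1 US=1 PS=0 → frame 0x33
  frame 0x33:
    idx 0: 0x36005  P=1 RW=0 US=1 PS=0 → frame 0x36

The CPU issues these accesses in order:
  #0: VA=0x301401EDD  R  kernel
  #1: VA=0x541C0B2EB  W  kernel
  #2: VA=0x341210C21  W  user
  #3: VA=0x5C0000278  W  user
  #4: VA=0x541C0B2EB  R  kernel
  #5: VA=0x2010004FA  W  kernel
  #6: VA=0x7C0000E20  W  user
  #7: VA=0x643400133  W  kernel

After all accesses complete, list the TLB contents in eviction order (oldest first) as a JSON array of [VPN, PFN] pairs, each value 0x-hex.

Trace:
#0 VA=0x301401EDD (r,kernel):
  [0] read 0x12 idx=12: raw=0x13007 flags P=1 W=1 U=1 S=0
  [1] read 0x13 idx=10: raw=0x16007 flags P=1 W=1 U=1 S=0
  [2] read 0x16 idx=1: raw=0x18007 flags P=1 W=1 U=1 S=0
  → PA=0x18EDD  (3 entries read)
#1 VA=0x541C0B2EB (w,kernel):
  [0] read 0x12 idx=21: raw=0x1B007 flags P=1 W=1 U=1 S=0
  [1] read 0x1B idx=14: raw=0x1D007 flags P=1 W=1 U=1 S=0
  [2] read 0x1D idx=11: raw=0x20007 flags P=1 W=1 U=1 S=0
  → PA=0x202EB  (3 entries read)
#2 VA=0x341210C21 (w,user):
  [0] read 0x12 idx=13: raw=0x24007 flags P=1 W=1 U=1 S=0
  [1] read 0x24 idx=9: raw=0x27007 flags P=1 W=1 U=1 S=0
  [2] read 0x27 idx=16: raw=0x29005 flags P=1 W=0 U=1 S=0
  ⇒ fault: PROTECTION_VIOLATION  — 3 lookups
#3 VA=0x5C0000278 (w,user):
  [0] read 0x12 idx=23: raw=0x6B006 flags P=0 W=1 U=1 S=0
  ⇒ fault: PAGE_NOT_PRESENT  — 1 lookups
#4 VA=0x541C0B2EB (r,kernel):
  TLB hit vpn=0x541C0B → PA=0x202EB
#5 VA=0x2010004FA (w,kernel):
  [0] read 0x12 idx=8: raw=0x2A007 flags P=1 W=1 U=1 S=0
  [1] read 0x2A idx=8: raw=0x2C087 flags P=1 W=1 U=1 S=1
  → PA=0x2C4FA (huge @L1)  (2 entries read)
#6 VA=0x7C0000E20 (w,user):
  [0] read 0x12 idx=31: raw=0x24002 flags P=0 W=1 U=0 S=0
  ⇒ fault: PAGE_NOT_PRESENT  — 1 lookups
#7 VA=0x643400133 (w,kernel):
  [0] read 0x12 idx=25: raw=0x2F007 flags P=1 W=1 U=1 S=0
  [1] read 0x2F idx=26: raw=0x33007 flags P=1 W=1 U=1 S=0
  [2] read 0x33 idx=0: raw=0x36005 flags P=1 W=0 U=1 S=0
  ⇒ fault: PROTECTION_VIOLATION  — 3 lookups

TLB: [["0x301401", "0x18"], ["0x541C0B", "0x20"], ["0x201000", "0x2C"]]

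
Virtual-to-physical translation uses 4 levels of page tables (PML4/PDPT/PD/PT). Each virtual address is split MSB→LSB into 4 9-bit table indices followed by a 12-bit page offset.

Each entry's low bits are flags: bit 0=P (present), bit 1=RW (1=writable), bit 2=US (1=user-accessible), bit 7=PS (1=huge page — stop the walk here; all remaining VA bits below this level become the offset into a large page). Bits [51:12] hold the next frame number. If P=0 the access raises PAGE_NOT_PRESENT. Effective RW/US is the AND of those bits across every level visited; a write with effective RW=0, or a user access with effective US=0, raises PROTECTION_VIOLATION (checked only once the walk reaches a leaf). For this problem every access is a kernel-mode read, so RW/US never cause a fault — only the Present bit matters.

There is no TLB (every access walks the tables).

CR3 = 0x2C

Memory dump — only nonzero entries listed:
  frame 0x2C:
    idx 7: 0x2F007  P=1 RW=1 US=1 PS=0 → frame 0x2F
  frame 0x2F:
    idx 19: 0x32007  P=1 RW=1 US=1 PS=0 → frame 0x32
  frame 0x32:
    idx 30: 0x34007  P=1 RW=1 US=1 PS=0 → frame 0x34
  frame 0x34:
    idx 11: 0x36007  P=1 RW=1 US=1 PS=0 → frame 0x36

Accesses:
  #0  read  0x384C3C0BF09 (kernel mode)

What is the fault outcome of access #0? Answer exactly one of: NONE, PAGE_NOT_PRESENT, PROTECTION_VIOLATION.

Per-access translation:
#0 VA=0x384C3C0BF09 (r,kernel):
  lvl0: tbl 0x2C, slot 7 ⇒ 0x2F007 (P1/RW1/US1/PS0)
  lvl1: tbl 0x2F, slot 19 ⇒ 0x32007 (P1/RW1/US1/PS0)
  lvl2: tbl 0x32, slot 30 ⇒ 0x34007 (P1/RW1/US1/PS0)
  lvl3: tbl 0x34, slot 11 ⇒ 0x36007 (P1/RW1/US1/PS0)
  ⇒ phys 0x36F09  [4 reads]

Access #0 fault: NONE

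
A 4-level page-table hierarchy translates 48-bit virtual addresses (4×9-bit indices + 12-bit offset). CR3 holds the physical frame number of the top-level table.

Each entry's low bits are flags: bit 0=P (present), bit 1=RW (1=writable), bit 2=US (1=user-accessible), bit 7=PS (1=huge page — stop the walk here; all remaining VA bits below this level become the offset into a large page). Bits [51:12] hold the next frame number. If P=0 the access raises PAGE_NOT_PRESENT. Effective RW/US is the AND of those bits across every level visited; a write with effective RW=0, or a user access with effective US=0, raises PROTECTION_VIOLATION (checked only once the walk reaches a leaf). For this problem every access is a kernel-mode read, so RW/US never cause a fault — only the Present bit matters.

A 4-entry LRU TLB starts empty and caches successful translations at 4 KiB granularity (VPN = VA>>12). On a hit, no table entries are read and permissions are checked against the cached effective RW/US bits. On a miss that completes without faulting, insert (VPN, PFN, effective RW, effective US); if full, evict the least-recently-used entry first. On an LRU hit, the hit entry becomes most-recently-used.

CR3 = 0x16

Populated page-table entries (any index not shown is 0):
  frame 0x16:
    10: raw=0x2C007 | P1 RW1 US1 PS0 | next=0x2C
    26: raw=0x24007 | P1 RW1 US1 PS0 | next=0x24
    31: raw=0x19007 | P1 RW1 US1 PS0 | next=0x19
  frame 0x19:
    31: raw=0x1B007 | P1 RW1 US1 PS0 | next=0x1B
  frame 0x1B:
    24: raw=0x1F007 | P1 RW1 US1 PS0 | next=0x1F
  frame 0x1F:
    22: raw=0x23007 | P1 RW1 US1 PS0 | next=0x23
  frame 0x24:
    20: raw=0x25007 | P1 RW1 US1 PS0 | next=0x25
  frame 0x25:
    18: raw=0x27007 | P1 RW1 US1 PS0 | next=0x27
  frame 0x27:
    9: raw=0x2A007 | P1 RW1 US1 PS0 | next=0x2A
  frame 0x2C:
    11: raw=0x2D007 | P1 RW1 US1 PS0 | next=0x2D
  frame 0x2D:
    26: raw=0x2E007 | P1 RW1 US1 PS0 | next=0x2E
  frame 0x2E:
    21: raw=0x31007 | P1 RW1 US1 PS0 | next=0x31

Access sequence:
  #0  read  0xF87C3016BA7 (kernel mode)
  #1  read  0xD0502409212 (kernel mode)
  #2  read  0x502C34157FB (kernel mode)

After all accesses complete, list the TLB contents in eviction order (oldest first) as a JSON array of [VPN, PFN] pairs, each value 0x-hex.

Trace:
#0 VA=0xF87C3016BA7 (r,kernel):
  L0: frame=0x16 idx=31 entry=0x19007 [P=1 RW=1 US=1 PS=0]
  L1: frame=0x19 idx=31 entry=0x1B007 [P=1 RW=1 US=1 PS=0]
  L2: frame=0x1B idx=24 entry=0x1F007 [P=1 RW=1 US=1 PS=0]
  L3: frame=0x1F idx=22 entry=0x23007 [P=1 RW=1 US=1 PS=0]
  ✓ 0x23BA7  — 4 lookups
#1 VA=0xD0502409212 (r,kernel):
  L0: frame=0x16 idx=26 entry=0x24007 [P=1 RW=1 US=1 PS=0]
  L1: frame=0x24 idx=20 entry=0x25007 [P=1 RW=1 US=1 PS=0]
  L2: frame=0x25 idx=18 entry=0x27007 [P=1 RW=1 US=1 PS=0]
  L3: frame=0x27 idx=9 entry=0x2A007 [P=1 RW=1 US=1 PS=0]
  ✓ 0x2A212  — 4 lookups
#2 VA=0x502C34157FB (r,kernel):
  L0: frame=0x16 idx=10 entry=0x2C007 [P=1 RW=1 US=1 PS=0]
  L1: frame=0x2C idx=11 entry=0x2D007 [P=1 RW=1 US=1 PS=0]
  L2: frame=0x2D idx=26 entry=0x2E007 [P=1 RW=1 US=1 PS=0]
  L3: frame=0x2E idx=21 entry=0x31007 [P=1 RW=1 US=1 PS=0]
  ✓ 0x317FB  — 4 lookups

TLB: [["0xF87C3016", "0x23"], ["0xD0502409", "0x2A"], ["0x502C3415", "0x31"]]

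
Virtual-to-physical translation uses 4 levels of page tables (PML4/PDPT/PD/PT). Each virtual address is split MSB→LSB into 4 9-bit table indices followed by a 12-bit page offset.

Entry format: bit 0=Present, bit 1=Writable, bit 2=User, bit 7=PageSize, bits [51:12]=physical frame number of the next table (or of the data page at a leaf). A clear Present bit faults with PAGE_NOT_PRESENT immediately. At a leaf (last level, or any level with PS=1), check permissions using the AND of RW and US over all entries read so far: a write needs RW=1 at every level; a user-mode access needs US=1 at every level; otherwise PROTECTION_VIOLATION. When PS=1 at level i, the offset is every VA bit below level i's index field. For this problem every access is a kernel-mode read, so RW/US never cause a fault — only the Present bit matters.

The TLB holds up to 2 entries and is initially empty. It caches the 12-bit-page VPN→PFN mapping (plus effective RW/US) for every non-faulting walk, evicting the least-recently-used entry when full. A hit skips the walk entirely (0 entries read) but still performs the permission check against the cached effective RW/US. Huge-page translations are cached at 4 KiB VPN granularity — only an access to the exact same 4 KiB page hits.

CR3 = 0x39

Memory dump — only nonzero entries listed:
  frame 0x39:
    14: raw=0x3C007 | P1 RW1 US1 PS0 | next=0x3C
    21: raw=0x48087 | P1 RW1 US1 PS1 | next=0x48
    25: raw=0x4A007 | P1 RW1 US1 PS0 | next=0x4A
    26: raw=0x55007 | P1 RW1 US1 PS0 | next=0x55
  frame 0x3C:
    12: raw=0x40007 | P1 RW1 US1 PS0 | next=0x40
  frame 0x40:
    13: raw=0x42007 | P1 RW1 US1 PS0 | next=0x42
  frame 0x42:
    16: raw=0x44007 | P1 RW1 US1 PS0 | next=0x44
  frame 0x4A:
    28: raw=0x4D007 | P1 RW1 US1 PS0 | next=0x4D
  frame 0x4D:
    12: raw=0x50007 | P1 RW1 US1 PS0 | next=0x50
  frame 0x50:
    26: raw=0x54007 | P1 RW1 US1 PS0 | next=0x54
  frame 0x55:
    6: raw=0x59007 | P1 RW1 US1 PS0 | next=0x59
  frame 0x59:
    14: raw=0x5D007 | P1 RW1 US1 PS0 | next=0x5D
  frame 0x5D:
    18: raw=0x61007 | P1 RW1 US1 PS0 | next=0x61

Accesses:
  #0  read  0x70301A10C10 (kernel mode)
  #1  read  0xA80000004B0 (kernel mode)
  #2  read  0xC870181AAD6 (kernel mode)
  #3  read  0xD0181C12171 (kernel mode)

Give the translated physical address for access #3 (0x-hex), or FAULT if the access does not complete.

Walk each access:
#0 VA=0x70301A10C10 (r,kernel):
  [0] read 0x39 idx=14: raw=0x3C007 flags P=1 W=1 U=1 S=0
  [1] read 0x3C idx=12: raw=0x40007 flags P=1 W=1 U=1 S=0
  [2] read 0x40 idx=13: raw=0x42007 flags P=1 W=1 U=1 S=0
  [3] read 0x42 idx=16: raw=0x44007 flags P=1 W=1 U=1 S=0
  ⇒ phys 0x44C10  [4 reads]
#1 VA=0xA80000004B0 (r,kernel):
  [0] read 0x39 idx=21: raw=0x48087 flags P=1 W=1 U=1 S=1
  ⇒ phys 0x484B0 (huge @L0)  [1 reads]
#2 VA=0xC870181AAD6 (r,kernel):
  [0] read 0x39 idx=25: raw=0x4A007 flags P=1 W=1 U=1 S=0
  [1] read 0x4A idx=28: raw=0x4D007 flags P=1 W=1 U=1 S=0
  [2] read 0x4D idx=12: raw=0x50007 flags P=1 W=1 U=1 S=0
  [3] read 0x50 idx=26: raw=0x54007 flags P=1 W=1 U=1 S=0
  ⇒ phys 0x54AD6  [4 reads]
#3 VA=0xD0181C12171 (r,kernel):
  [0] read 0x39 idx=26: raw=0x55007 flags P=1 W=1 U=1 S=0
  [1] read 0x55 idx=6: raw=0x59007 flags P=1 W=1 U=1 S=0
  [2] read 0x59 idx=14: raw=0x5D007 flags P=1 W=1 U=1 S=0
  [3] read 0x5D idx=18: raw=0x61007 flags P=1 W=1 U=1 S=0
  ⇒ phys 0x61171  [4 reads]

Access #3 PA: 0x61171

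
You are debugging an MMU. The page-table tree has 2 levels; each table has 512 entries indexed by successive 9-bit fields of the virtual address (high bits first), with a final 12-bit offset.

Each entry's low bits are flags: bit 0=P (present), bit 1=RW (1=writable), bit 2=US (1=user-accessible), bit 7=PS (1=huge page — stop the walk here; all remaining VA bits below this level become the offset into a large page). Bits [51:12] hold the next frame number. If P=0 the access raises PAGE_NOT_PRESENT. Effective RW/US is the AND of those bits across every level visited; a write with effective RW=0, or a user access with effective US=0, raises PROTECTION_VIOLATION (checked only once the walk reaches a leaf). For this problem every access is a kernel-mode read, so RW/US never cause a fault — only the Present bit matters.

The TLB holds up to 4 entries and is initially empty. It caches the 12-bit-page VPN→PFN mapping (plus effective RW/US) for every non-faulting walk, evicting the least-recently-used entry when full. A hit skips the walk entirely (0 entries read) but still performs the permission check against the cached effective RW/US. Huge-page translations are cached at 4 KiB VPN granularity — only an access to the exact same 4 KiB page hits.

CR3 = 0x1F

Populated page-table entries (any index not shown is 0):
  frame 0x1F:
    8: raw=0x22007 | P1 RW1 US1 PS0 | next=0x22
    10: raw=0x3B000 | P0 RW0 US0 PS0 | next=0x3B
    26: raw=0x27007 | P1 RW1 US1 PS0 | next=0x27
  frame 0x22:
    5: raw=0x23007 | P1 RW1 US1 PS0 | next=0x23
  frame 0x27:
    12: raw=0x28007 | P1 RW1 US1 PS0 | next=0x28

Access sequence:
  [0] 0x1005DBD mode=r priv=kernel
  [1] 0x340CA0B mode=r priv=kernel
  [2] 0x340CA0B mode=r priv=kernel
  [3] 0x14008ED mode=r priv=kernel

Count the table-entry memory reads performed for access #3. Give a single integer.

Per-access translation:
#0 VA=0x1005DBD (r,kernel):
  L0 @0x1F[8] → 0x22007  P=1,RW=1,US=1,PS=0
  L1 @0x22[5] → 0x23007  P=1,RW=1,US=1,PS=0
  ✓ 0x23DBD  — 2 lookups
#1 VA=0x340CA0B (r,kernel):
  L0 @0x1F[26] → 0x27007  P=1,RW=1,US=1,PS=0
  L1 @0x27[12] → 0x28007  P=1,RW=1,US=1,PS=0
  ✓ 0x28A0B  — 2 lookups
#2 VA=0x340CA0B (r,kernel):
  TLB hit vpn=0x340C → PA=0x28A0B
#3 VA=0x14008ED (r,kernel):
  L0 @0x1F[10] → 0x3B000  P=0,RW=0,US=0,PS=0
  ✗ PAGE_NOT_PRESENT  [1 reads]

Entries read for #3: 1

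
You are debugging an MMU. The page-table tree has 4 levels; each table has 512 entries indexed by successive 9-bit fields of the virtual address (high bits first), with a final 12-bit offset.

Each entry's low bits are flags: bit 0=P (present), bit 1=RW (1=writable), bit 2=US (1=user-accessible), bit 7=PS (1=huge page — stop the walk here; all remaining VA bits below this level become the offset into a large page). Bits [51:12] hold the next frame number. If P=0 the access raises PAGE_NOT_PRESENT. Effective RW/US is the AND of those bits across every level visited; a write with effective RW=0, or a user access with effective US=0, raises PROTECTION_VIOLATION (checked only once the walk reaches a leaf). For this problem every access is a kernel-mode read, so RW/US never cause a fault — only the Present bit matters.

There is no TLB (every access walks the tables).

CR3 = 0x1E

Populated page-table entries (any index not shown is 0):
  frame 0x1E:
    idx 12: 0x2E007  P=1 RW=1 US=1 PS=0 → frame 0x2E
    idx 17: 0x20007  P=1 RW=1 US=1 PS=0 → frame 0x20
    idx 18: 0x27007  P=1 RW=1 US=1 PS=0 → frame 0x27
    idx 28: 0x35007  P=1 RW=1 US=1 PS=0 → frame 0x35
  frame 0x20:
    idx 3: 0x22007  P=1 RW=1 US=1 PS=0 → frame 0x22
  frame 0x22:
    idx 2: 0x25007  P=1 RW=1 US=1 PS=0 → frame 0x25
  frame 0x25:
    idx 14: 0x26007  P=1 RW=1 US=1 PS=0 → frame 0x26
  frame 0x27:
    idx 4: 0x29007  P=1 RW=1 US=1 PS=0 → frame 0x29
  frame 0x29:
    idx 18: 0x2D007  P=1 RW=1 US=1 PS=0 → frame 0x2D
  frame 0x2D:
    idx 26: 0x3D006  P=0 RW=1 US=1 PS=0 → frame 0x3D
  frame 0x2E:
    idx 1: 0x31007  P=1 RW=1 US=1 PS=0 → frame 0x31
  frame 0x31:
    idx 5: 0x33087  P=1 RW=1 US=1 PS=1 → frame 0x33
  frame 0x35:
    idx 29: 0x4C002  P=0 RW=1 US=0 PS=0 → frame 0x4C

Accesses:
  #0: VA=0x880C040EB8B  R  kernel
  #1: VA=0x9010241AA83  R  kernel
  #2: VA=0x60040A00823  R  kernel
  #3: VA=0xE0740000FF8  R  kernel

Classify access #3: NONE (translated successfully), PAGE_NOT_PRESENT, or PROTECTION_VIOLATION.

Per-access translation:
#0 VA=0x880C040EB8B (r,kernel):
  L0 @0x1E[17] → 0x20007  P=1,RW=1,US=1,PS=0
  L1 @0x20[3] → 0x22007  P=1,RW=1,US=1,PS=0
  L2 @0x22[2] → 0x25007  P=1,RW=1,US=1,PS=0
  L3 @0x25[14] → 0x26007  P=1,RW=1,US=1,PS=0
  → PA=0x26B8B  (4 entries read)
#1 VA=0x9010241AA83 (r,kernel):
  L0 @0x1E[18] → 0x27007  P=1,RW=1,US=1,PS=0
  L1 @0x27[4] → 0x29007  P=1,RW=1,US=1,PS=0
  L2 @0x29[18] → 0x2D007  P=1,RW=1,US=1,PS=0
  L3 @0x2D[26] → 0x3D006  P=0,RW=1,US=1,PS=0
  ⇒ fault: PAGE_NOT_PRESENT  — 4 lookups
#2 VA=0x60040A00823 (r,kernel):
  L0 @0x1E[12] → 0x2E007  P=1,RW=1,US=1,PS=0
  L1 @0x2E[1] → 0x31007  P=1,RW=1,US=1,PS=0
  L2 @0x31[5] → 0x33087  P=1,RW=1,US=1,PS=1
  → PA=0x33823 (huge @L2)  (3 entries read)
#3 VA=0xE0740000FF8 (r,kernel):
  L0 @0x1E[28] → 0x35007  P=1,RW=1,US=1,PS=0
  L1 @0x35[29] → 0x4C002  P=0,RW=1,US=0,PS=0
  ⇒ fault: PAGE_NOT_PRESENT  — 2 lookups

Access #3 fault: PAGE_NOT_PRESENT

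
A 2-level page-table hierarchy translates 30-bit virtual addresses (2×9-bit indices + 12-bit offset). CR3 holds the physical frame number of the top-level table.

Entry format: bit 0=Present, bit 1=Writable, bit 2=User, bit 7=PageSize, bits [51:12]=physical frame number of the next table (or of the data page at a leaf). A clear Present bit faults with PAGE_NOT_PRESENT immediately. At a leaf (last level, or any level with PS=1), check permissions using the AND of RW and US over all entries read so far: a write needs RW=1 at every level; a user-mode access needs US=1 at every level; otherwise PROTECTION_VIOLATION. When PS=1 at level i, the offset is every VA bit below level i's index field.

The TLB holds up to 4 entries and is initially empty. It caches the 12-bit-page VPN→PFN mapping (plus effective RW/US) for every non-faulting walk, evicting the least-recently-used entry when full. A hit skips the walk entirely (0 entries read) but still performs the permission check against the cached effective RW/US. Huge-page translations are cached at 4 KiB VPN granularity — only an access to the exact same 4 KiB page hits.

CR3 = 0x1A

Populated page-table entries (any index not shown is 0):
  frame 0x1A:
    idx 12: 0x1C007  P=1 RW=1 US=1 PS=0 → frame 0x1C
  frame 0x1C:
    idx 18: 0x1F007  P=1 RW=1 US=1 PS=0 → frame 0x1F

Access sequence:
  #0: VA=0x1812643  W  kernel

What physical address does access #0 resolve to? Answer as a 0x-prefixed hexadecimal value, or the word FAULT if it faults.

Per-access translation:
#0 VA=0x1812643 (w,kernel):
  [0] read 0x1A idx=12: raw=0x1C007 flags P=1 W=1 U=1 S=0
  [1] read 0x1C idx=18: raw=0x1F007 flags P=1 W=1 U=1 S=0
  → PA=0x1F643  (2 entries read)

Access #0 PA: 0x1F643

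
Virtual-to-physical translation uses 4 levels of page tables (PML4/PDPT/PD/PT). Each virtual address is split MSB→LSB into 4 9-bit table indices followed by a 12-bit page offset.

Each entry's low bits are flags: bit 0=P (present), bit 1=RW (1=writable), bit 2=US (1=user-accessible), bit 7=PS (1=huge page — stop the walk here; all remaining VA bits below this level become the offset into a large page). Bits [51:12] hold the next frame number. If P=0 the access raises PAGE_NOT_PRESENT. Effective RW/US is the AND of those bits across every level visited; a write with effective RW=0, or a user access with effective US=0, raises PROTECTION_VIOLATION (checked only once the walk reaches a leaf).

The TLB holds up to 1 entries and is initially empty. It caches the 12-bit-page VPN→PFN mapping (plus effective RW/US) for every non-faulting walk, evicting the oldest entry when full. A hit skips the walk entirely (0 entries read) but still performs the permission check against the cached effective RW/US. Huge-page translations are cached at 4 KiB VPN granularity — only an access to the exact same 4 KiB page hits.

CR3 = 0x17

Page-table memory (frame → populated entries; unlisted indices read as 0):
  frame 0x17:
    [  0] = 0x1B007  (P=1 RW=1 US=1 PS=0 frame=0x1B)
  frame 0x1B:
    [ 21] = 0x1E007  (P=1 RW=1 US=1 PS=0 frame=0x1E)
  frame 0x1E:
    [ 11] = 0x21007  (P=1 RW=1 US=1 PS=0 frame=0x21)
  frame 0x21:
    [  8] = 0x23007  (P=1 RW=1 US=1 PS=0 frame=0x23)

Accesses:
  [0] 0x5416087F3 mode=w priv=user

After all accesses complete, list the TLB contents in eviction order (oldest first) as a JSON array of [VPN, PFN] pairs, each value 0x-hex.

Per-access translation:
#0 VA=0x5416087F3 (w,user):
  L0 @0x17[0] → 0x1B007  P=1,RW=1,US=1,PS=0
  L1 @0x1B[21] → 0x1E007  P=1,RW=1,US=1,PS=0
  L2 @0x1E[11] → 0x21007  P=1,RW=1,US=1,PS=0
  L3 @0x21[8] → 0x23007  P=1,RW=1,US=1,PS=0
  ✓ 0x237F3  — 4 lookups

TLB: [["0x541608", "0x23"]]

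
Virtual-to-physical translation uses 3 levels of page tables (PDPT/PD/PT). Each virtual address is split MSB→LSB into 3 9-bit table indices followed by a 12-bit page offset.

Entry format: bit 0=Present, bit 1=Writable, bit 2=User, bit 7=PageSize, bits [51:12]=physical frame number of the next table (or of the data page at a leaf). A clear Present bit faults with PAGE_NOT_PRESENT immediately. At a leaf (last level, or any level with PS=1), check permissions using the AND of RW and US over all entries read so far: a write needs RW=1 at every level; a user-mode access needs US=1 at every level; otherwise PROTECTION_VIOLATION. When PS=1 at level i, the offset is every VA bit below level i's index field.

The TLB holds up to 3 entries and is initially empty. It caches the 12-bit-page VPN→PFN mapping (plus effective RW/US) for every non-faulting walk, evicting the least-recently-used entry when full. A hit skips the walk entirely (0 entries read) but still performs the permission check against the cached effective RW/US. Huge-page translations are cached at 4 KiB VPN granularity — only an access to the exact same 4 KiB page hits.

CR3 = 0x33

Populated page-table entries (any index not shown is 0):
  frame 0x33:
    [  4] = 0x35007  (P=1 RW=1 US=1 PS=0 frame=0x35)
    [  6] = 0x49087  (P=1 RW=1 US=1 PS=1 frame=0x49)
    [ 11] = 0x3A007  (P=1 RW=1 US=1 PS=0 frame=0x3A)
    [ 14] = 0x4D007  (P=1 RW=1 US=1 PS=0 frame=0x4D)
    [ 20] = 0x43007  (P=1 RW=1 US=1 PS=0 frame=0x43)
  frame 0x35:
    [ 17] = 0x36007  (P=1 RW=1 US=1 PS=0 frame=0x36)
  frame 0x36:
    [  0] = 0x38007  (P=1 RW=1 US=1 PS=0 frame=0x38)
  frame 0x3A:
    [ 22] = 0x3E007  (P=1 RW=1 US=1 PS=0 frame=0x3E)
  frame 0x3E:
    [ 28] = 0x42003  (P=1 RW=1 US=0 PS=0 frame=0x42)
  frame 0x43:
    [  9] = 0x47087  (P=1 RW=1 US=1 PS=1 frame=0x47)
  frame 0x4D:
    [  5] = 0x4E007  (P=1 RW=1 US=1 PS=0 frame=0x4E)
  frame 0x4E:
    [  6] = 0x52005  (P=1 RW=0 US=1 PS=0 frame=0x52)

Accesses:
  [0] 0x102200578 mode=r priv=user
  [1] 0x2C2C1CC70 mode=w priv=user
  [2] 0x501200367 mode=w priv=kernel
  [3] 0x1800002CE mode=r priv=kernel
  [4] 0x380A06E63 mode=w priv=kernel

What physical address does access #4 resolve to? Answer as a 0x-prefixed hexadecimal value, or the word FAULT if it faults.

Per-access translation:
#0 VA=0x102200578 (r,user):
  L0: frame=0x33 idx=4 entry=0x35007 [P=1 RW=1 US=1 PS=0]
  L1: frame=0x35 idx=17 entry=0x36007 [P=1 RW=1 US=1 PS=0]
  L2: frame=0x36 idx=0 entry=0x38007 [P=1 RW=1 US=1 PS=0]
  ✓ 0x38578  — 3 lookups
#1 VA=0x2C2C1CC70 (w,user):
  L0: frame=0x33 idx=11 entry=0x3A007 [P=1 RW=1 US=1 PS=0]
  L1: frame=0x3A idx=22 entry=0x3E007 [P=1 RW=1 US=1 PS=0]
  L2: frame=0x3E idx=28 entry=0x42003 [P=1 RW=1 US=0 PS=0]
  ✗ PROTECTION_VIOLATION  [3 reads]
#2 VA=0x501200367 (w,kernel):
  L0: frame=0x33 idx=20 entry=0x43007 [P=1 RW=1 US=1 PS=0]
  L1: frame=0x43 idx=9 entry=0x47087 [P=1 RW=1 US=1 PS=1]
  ✓ 0x47367 (huge @L1)  — 2 lookups
#3 VA=0x1800002CE (r,kernel):
  L0: frame=0x33 idx=6 entry=0x49087 [P=1 RW=1 US=1 PS=1]
  ✓ 0x492CE (huge @L0)  — 1 lookups
#4 VA=0x380A06E63 (w,kernel):
  L0: frame=0x33 idx=14 entry=0x4D007 [P=1 RW=1 US=1 PS=0]
  L1: frame=0x4D idx=5 entry=0x4E007 [P=1 RW=1 US=1 PS=0]
  L2: frame=0x4E idx=6 entry=0x52005 [P=1 RW=0 US=1 PS=0]
  ✗ PROTECTION_VIOLATION  [3 reads]

Access #4 PA: FAULT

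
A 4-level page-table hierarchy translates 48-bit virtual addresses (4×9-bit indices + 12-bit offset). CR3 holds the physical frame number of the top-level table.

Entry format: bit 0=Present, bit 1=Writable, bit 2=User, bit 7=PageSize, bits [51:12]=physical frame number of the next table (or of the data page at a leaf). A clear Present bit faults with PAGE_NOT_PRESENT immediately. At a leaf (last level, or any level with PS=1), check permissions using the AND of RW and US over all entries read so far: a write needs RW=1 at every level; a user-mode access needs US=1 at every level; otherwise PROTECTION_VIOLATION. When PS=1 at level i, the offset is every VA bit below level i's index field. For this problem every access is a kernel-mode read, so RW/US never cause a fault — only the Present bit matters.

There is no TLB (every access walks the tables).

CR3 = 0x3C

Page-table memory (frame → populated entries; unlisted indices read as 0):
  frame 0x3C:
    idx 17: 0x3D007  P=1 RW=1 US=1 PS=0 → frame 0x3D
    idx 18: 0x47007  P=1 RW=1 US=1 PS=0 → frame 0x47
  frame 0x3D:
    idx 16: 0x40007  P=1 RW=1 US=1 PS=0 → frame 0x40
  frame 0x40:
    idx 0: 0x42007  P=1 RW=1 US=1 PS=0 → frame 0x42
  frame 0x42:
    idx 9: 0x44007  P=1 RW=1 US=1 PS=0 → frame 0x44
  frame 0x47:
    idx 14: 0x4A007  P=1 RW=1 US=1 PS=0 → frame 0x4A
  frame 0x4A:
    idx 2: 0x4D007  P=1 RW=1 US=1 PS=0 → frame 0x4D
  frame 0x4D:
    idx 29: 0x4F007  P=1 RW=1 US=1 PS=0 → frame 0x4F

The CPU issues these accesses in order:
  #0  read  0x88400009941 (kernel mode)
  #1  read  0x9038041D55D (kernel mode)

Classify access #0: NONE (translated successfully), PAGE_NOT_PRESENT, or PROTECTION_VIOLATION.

Per-access translation:
#0 VA=0x88400009941 (r,kernel):
  L0 @0x3C[17] → 0x3D007  P=1,RW=1,US=1,PS=0
  L1 @0x3D[16] → 0x40007  P=1,RW=1,US=1,PS=0
  L2 @0x40[0] → 0x42007  P=1,RW=1,US=1,PS=0
  L3 @0x42[9] → 0x44007  P=1,RW=1,US=1,PS=0
  ⇒ phys 0x44941  [4 reads]
#1 VA=0x9038041D55D (r,kernel):
  L0 @0x3C[18] → 0x47007  P=1,RW=1,US=1,PS=0
  L1 @0x47[14] → 0x4A007  P=1,RW=1,US=1,PS=0
  L2 @0x4A[2] → 0x4D007  P=1,RW=1,US=1,PS=0
  L3 @0x4D[29] → 0x4F007  P=1,RW=1,US=1,PS=0
  ⇒ phys 0x4F55D  [4 reads]

Access #0 fault: NONE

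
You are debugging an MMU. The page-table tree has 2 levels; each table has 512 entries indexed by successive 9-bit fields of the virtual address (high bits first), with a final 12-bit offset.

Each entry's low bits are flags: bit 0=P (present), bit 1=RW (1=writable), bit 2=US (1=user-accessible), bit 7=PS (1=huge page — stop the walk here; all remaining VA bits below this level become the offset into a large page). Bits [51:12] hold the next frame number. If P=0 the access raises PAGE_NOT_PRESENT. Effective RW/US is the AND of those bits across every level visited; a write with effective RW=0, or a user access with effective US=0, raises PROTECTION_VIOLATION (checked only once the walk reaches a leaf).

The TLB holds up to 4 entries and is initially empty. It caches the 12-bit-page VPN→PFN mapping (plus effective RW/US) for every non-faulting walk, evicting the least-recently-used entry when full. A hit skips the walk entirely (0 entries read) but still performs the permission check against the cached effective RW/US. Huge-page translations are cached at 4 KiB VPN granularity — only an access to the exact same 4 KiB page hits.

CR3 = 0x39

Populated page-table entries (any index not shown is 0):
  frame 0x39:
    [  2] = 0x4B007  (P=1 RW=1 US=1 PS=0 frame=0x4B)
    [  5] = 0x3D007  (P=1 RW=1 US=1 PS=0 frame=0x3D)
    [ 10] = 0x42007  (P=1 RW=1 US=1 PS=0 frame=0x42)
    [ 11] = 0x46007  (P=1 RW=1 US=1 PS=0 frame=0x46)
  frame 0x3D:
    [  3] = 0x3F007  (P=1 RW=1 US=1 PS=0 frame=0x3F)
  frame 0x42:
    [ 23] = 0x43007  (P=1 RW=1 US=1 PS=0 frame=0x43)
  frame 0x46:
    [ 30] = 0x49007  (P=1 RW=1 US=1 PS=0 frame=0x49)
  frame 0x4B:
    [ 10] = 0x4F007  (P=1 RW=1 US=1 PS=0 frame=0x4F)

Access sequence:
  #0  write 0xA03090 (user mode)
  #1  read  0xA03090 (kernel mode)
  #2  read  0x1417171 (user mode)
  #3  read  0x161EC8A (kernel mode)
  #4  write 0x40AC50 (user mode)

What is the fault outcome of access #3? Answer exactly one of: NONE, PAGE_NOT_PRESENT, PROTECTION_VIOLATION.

Per-access translation:
#0 VA=0xA03090 (w,user):
  L0: frame=0x39 idx=5 entry=0x3D007 [P=1 RW=1 US=1 PS=0]
  L1: frame=0x3D idx=3 entry=0x3F007 [P=1 RW=1 US=1 PS=0]
  ✓ 0x3F090  — 2 lookups
#1 VA=0xA03090 (r,kernel):
  TLB hit vpn=0xA03 → PA=0x3F090
#2 VA=0x1417171 (r,user):
  L0: frame=0x39 idx=10 entry=0x42007 [P=1 RW=1 US=1 PS=0]
  L1: frame=0x42 idx=23 entry=0x43007 [P=1 RW=1 US=1 PS=0]
  ✓ 0x43171  — 2 lookups
#3 VA=0x161EC8A (r,kernel):
  L0: frame=0x39 idx=11 entry=0x46007 [P=1 RW=1 US=1 PS=0]
  L1: frame=0x46 idx=30 entry=0x49007 [P=1 RW=1 US=1 PS=0]
  ✓ 0x49C8A  — 2 lookups
#4 VA=0x40AC50 (w,user):
  L0: frame=0x39 idx=2 entry=0x4B007 [P=1 RW=1 US=1 PS=0]
  L1: frame=0x4B idx=10 entry=0x4F007 [P=1 RW=1 US=1 PS=0]
  ✓ 0x4FC50  — 2 lookups

Access #3 fault: NONE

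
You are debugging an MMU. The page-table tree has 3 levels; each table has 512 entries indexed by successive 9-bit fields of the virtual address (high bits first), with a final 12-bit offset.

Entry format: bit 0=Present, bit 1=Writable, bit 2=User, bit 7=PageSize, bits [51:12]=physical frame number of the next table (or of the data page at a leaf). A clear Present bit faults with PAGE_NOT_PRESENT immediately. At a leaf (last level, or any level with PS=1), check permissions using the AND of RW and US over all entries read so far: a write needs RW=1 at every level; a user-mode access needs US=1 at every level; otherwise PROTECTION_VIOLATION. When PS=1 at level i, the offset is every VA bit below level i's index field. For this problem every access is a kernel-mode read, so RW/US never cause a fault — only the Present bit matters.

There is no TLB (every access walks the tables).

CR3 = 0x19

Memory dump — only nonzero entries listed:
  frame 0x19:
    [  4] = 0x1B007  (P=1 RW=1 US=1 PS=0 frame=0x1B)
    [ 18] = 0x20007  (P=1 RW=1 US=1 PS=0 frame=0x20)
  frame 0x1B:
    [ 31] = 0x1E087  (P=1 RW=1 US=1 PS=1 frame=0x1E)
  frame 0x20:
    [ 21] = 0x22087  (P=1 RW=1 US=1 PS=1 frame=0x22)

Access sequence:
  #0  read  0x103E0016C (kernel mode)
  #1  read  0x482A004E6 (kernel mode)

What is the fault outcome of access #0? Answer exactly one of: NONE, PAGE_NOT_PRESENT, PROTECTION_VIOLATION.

Trace:
#0 VA=0x103E0016C (r,kernel):
  L0: frame=0x19 idx=4 entry=0x1B007 [P=1 RW=1 US=1 PS=0]
  L1: frame=0x1B idx=31 entry=0x1E087 [P=1 RW=1 US=1 PS=1]
  ✓ 0x1E16C (huge @L1)  — 2 lookups
#1 VA=0x482A004E6 (r,kernel):
  L0: frame=0x19 idx=18 entry=0x20007 [P=1 RW=1 US=1 PS=0]
  L1: frame=0x20 idx=21 entry=0x22087 [P=1 RW=1 US=1 PS=1]
  ✓ 0x224E6 (huge @L1)  — 2 lookups

Access #0 fault: NONE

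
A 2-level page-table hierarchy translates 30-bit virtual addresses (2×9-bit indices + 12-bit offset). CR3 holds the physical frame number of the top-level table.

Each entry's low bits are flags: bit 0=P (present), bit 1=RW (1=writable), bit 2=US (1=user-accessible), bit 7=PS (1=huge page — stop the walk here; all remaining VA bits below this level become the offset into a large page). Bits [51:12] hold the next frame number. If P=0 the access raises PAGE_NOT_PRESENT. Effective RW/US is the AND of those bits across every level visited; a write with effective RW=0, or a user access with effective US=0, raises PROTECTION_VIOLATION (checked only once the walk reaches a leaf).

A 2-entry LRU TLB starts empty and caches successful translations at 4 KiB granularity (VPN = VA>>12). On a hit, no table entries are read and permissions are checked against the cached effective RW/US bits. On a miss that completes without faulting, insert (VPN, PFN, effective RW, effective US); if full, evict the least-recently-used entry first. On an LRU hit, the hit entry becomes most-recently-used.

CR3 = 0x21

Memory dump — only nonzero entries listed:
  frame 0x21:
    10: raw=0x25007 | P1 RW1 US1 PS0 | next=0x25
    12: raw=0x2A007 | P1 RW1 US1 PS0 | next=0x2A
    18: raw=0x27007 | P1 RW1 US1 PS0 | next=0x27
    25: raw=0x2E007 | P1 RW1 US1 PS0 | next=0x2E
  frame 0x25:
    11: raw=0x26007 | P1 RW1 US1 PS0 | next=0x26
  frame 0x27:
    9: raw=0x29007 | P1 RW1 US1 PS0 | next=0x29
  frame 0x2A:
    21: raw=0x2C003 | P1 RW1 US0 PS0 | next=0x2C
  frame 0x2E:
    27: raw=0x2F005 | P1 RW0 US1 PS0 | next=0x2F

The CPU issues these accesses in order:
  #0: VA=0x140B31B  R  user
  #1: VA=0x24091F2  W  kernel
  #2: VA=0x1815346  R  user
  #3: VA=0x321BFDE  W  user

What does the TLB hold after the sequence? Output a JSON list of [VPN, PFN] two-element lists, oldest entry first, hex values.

Walk each access:
#0 VA=0x140B31B (r,user):
  L0: frame=0x21 idx=10 entry=0x25007 [P=1 RW=1 US=1 PS=0]
  L1: frame=0x25 idx=11 entry=0x26007 [P=1 RW=1 US=1 PS=0]
  → PA=0x2631B  (2 entries read)
#1 VA=0x24091F2 (w,kernel):
  L0: frame=0x21 idx=18 entry=0x27007 [P=1 RW=1 US=1 PS=0]
  L1: frame=0x27 idx=9 entry=0x29007 [P=1 RW=1 US=1 PS=0]
  → PA=0x291F2  (2 entries read)
#2 VA=0x1815346 (r,user):
  L0: frame=0x21 idx=12 entry=0x2A007 [P=1 RW=1 US=1 PS=0]
  L1: frame=0x2A idx=21 entry=0x2C003 [P=1 RW=1 US=0 PS=0]
  ✗ PROTECTION_VIOLATION  [2 reads]
#3 VA=0x321BFDE (w,user):
  L0: frame=0x21 idx=25 entry=0x2E007 [P=1 RW=1 US=1 PS=0]
  L1: frame=0x2E idx=27 entry=0x2F005 [P=1 RW=0 US=1 PS=0]
  ✗ PROTECTION_VIOLATION  [2 reads]

TLB: [["0x140B", "0x26"], ["0x2409", "0x29"]]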